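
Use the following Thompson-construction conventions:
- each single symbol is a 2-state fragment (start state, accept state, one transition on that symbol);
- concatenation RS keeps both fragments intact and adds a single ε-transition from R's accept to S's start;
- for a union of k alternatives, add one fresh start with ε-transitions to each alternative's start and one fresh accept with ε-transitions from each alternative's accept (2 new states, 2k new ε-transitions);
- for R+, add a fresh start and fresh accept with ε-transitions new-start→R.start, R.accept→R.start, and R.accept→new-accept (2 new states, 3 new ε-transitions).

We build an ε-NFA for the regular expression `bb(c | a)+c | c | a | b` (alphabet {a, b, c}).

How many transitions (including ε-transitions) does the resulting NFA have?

26

By structural recursion:
Each of the 8 symbol leaves contributes 1 transition (1 symbol, 0 ε).
  c | a → 6 transitions (2 symbol, 4 ε)
  (c | a)+ → 9 transitions (2 symbol, 7 ε)
  bb(c | a)+c → 15 transitions (5 symbol, 10 ε)
  bb(c | a)+c | c | a | b → 26 transitions (8 symbol, 18 ε)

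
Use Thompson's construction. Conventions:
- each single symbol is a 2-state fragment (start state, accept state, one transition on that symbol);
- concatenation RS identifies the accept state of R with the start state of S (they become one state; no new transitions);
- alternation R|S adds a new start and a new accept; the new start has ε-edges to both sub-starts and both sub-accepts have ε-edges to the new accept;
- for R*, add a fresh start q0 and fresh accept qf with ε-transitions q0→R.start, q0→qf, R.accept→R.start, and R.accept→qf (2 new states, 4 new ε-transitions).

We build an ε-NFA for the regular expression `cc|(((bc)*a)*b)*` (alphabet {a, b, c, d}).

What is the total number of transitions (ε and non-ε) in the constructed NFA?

Recursing over subexpressions:
Each of the 6 symbol leaves contributes 1 transition (1 symbol, 0 ε).
  cc → 2 transitions (2 symbol, 0 ε)
  bc → 2 transitions (2 symbol, 0 ε)
  (bc)* → 6 transitions (2 symbol, 4 ε)
  (bc)*a → 7 transitions (3 symbol, 4 ε)
  ((bc)*a)* → 11 transitions (3 symbol, 8 ε)
  ((bc)*a)*b → 12 transitions (4 symbol, 8 ε)
  (((bc)*a)*b)* → 16 transitions (4 symbol, 12 ε)
  cc|(((bc)*a)*b)* → 22 transitions (6 symbol, 16 ε)

22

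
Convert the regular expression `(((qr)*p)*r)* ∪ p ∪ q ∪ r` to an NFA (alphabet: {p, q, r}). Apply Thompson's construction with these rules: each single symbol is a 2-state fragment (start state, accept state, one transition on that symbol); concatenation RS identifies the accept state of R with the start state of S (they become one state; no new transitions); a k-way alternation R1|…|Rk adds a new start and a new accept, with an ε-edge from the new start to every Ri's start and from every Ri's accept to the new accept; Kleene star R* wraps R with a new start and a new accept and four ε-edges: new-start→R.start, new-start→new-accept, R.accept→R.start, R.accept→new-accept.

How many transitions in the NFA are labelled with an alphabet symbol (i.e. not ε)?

7

Per subexpression:
Each of the 7 symbol leaves contributes exactly 1 symbol transition.
  qr — 2 symbol transitions
  (qr)* — 2 symbol transitions
  (qr)*p — 3 symbol transitions
  ((qr)*p)* — 3 symbol transitions
  ((qr)*p)*r — 4 symbol transitions
  (((qr)*p)*r)* — 4 symbol transitions
  (((qr)*p)*r)* ∪ p ∪ q ∪ r — 7 symbol transitions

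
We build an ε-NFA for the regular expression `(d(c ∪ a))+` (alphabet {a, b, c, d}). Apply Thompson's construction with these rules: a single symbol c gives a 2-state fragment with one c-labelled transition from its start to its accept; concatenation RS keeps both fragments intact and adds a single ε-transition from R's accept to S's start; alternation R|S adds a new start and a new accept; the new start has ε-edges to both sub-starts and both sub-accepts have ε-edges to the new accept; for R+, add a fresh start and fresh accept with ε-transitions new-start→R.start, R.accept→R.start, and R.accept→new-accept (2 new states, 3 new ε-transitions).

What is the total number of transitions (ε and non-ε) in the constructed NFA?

11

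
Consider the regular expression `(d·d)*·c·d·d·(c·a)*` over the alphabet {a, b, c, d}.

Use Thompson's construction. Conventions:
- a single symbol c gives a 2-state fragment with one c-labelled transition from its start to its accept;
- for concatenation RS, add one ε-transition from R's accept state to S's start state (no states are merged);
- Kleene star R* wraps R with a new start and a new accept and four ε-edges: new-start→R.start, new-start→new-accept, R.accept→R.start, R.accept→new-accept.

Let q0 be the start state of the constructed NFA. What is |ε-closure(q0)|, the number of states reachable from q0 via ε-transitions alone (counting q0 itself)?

4

Compute the ε-closure size of each fragment's start state recursively; a symbol fragment's start has no outgoing ε-edge, so its closure is just itself (size 1).
  d·d → same as the first factor's closure: |closure| = 1
  (d·d)* → |closure| = 1 (new start) + 1 (body) + 1 (new accept) = 3
  c·a → |closure| equals the left operand's closure size = 1 (its accept is not ε-reachable, so the closure stops there)
  (c·a)* → |closure| = 1 (new start) + 1 (body) + 1 (new accept) = 3
  (d·d)*·c·d·d·(c·a)* → the left operand accepts ε, so the closure extends into the next operand (via the concat ε-link); |closure| = 3 + 1 = 4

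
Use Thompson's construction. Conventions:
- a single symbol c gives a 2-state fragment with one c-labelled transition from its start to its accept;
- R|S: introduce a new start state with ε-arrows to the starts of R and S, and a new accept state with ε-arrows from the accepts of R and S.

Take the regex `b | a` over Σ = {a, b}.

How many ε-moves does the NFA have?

4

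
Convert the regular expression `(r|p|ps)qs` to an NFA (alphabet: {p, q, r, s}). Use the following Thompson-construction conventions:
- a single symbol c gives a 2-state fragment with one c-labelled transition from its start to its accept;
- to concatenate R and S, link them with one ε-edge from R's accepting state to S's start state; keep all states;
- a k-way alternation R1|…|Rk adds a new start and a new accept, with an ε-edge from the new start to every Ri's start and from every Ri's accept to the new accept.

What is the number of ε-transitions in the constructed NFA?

Bottom-up over the parse tree:
Each of the 6 symbol leaves contributes 0 ε-transitions.
  ps = 1 ε-transition
  r|p|ps = 7 ε-transitions
  (r|p|ps)qs = 9 ε-transitions

9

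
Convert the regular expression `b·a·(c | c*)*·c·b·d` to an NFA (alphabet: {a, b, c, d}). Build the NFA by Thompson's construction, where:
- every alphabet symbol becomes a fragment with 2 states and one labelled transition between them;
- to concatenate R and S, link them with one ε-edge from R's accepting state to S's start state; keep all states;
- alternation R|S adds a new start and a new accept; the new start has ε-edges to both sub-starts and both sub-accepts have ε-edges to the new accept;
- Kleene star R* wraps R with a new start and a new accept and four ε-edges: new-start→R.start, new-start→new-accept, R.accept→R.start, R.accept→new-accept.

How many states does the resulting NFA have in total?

20

Building bottom-up:
Each of the 7 symbol leaves contributes a 2-state fragment.
  c* = 4 states
  c | c* = 8 states
  (c | c*)* = 10 states
  b·a·(c | c*)*·c·b·d = 20 states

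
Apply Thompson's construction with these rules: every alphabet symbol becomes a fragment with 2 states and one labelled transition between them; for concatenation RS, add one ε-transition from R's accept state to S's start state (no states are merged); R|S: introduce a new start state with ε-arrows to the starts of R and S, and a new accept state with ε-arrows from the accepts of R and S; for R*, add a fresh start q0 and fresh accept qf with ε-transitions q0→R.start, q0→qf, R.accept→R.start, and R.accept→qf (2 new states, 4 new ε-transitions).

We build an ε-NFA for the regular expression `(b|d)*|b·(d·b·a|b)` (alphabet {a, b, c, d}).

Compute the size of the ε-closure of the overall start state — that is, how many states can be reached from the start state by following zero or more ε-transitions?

8

Work bottom-up. For each fragment F, track |ε-closure(F.start)| and whether F's accept lies in that closure (i.e. whether F accepts ε). A single-symbol fragment has closure size 1 and does not accept ε.
  b|d → new start ε-reaches every alternative's start; none of them accept ε, so the new accept is not reached: |ε-closure| = 1 + 1 + 1 = 3
  (b|d)* → |ε-closure| = 1 (new start) + 3 (body) + 1 (new accept) = 5
  d·b·a → same as the first factor's closure: |ε-closure| = 1
  d·b·a|b → new start ε-reaches every alternative's start; none of them accept ε, so the new accept is not reached: |ε-closure| = 1 + 1 + 1 = 3
  b·(d·b·a|b) → |ε-closure| equals the left operand's closure size = 1 (its accept is not ε-reachable, so the closure stops there)
  (b|d)*|b·(d·b·a|b) → |ε-closure| = 1 (new start) + (5 + 1) + 1 (new accept, since some branch ε-reaches its own accept) = 8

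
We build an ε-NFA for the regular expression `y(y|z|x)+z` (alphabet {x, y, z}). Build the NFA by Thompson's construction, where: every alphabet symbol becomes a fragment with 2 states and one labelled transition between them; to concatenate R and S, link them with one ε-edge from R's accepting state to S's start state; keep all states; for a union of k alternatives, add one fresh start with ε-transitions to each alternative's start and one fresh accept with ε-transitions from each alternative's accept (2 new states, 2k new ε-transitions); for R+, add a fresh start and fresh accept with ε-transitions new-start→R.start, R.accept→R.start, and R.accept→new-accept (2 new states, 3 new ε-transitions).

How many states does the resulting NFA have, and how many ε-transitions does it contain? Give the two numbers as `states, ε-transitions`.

14, 11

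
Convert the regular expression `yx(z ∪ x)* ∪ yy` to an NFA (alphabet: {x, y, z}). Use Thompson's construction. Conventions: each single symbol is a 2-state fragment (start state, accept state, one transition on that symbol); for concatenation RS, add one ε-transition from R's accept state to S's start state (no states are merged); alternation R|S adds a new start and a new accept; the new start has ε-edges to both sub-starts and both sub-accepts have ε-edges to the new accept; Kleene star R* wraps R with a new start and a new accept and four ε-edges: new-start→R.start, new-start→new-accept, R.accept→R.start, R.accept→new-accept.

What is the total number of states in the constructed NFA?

18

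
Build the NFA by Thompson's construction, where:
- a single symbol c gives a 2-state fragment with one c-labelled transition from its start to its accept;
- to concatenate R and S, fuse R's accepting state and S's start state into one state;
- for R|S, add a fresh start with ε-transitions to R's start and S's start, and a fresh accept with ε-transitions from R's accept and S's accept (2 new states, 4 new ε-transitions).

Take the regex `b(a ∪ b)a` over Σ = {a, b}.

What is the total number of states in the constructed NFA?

Building bottom-up:
Each of the 4 symbol leaves contributes a 2-state fragment.
  a ∪ b → 6 states
  b(a ∪ b)a → 8 states

8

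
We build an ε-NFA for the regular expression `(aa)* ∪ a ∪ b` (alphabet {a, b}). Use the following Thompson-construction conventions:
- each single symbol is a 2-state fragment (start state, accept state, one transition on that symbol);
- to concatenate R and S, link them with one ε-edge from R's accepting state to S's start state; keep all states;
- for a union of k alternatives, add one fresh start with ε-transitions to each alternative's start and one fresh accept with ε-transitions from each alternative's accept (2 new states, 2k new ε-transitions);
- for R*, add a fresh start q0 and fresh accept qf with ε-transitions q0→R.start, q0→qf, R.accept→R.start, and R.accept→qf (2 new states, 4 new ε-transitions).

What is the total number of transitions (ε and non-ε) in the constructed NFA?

By structural recursion:
Each of the 4 symbol leaves contributes 1 transition (1 symbol, 0 ε).
  aa — 3 transitions (2 symbol, 1 ε)
  (aa)* — 7 transitions (2 symbol, 5 ε)
  (aa)* ∪ a ∪ b — 15 transitions (4 symbol, 11 ε)

15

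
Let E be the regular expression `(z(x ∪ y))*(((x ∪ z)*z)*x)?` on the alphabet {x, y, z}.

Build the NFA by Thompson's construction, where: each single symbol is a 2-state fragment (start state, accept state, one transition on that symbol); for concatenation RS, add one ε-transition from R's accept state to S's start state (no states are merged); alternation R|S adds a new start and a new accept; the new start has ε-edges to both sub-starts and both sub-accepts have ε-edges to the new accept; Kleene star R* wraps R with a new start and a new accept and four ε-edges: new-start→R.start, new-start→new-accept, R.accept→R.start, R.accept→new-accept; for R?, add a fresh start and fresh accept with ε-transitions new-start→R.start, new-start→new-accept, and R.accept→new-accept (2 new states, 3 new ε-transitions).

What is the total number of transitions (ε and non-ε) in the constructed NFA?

34

Bottom-up over the parse tree:
Each of the 7 symbol leaves contributes 1 transition (1 symbol, 0 ε).
  x ∪ y → 6 transitions (2 symbol, 4 ε)
  z(x ∪ y) → 8 transitions (3 symbol, 5 ε)
  (z(x ∪ y))* → 12 transitions (3 symbol, 9 ε)
  x ∪ z → 6 transitions (2 symbol, 4 ε)
  (x ∪ z)* → 10 transitions (2 symbol, 8 ε)
  (x ∪ z)*z → 12 transitions (3 symbol, 9 ε)
  ((x ∪ z)*z)* → 16 transitions (3 symbol, 13 ε)
  ((x ∪ z)*z)*x → 18 transitions (4 symbol, 14 ε)
  (((x ∪ z)*z)*x)? → 21 transitions (4 symbol, 17 ε)
  (z(x ∪ y))*(((x ∪ z)*z)*x)? → 34 transitions (7 symbol, 27 ε)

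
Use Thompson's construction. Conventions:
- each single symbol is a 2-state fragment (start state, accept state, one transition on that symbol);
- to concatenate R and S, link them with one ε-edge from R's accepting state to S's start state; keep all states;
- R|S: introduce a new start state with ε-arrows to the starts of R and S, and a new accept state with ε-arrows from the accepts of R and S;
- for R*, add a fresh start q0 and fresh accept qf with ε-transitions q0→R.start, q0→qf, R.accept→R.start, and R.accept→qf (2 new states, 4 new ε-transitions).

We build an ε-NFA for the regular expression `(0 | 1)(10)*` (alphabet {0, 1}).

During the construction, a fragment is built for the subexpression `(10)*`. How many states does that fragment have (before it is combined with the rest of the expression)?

Fragment for `(10)*`:
Each of the 2 symbol leaves contributes a 2-state fragment.
  10 = 4 states
  (10)* = 6 states

6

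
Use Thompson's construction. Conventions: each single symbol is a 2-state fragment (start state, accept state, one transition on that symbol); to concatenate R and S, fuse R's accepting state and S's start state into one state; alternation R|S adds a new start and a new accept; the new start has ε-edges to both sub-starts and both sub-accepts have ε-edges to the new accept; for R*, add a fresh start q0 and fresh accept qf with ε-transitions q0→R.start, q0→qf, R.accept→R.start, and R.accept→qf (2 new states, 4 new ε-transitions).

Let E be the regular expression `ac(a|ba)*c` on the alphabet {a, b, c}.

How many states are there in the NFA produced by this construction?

12

Building bottom-up:
Each of the 6 symbol leaves contributes a 2-state fragment.
  ba : 3 states
  a|ba : 7 states
  (a|ba)* : 9 states
  ac(a|ba)*c : 12 states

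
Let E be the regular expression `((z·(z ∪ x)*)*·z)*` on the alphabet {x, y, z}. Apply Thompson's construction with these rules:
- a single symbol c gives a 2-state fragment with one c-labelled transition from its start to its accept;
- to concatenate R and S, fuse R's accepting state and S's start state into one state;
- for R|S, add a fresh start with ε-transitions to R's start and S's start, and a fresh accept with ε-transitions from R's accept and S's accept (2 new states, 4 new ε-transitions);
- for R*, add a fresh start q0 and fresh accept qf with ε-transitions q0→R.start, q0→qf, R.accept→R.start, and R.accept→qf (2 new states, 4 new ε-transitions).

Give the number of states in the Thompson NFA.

By structural recursion:
Each of the 4 symbol leaves contributes a 2-state fragment.
  z ∪ x — 6 states
  (z ∪ x)* — 8 states
  z·(z ∪ x)* — 9 states
  (z·(z ∪ x)*)* — 11 states
  (z·(z ∪ x)*)*·z — 12 states
  ((z·(z ∪ x)*)*·z)* — 14 states

14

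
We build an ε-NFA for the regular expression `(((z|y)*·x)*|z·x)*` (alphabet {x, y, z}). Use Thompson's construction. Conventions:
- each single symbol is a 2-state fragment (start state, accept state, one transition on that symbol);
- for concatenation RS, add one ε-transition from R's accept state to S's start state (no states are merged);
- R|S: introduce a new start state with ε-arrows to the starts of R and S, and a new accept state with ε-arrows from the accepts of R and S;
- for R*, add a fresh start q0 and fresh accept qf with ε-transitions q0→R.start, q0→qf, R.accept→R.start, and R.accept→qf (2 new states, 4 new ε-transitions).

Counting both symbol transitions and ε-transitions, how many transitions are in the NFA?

Building bottom-up:
Each of the 5 symbol leaves contributes 1 transition (1 symbol, 0 ε).
  z|y — 6 transitions (2 symbol, 4 ε)
  (z|y)* — 10 transitions (2 symbol, 8 ε)
  (z|y)*·x — 12 transitions (3 symbol, 9 ε)
  ((z|y)*·x)* — 16 transitions (3 symbol, 13 ε)
  z·x — 3 transitions (2 symbol, 1 ε)
  ((z|y)*·x)*|z·x — 23 transitions (5 symbol, 18 ε)
  (((z|y)*·x)*|z·x)* — 27 transitions (5 symbol, 22 ε)

27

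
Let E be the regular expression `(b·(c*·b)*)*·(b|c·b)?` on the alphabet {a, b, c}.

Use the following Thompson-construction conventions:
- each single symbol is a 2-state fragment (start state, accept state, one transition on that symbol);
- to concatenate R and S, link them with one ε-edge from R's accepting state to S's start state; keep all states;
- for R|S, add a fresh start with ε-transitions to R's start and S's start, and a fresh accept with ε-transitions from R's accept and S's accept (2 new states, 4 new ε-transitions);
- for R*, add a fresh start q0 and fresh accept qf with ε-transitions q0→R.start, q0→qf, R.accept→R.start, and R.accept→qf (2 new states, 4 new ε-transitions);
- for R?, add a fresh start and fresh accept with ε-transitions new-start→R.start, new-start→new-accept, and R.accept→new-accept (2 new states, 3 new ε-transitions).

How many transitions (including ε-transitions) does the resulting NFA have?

29

Building bottom-up:
Each of the 6 symbol leaves contributes 1 transition (1 symbol, 0 ε).
  c* : 5 transitions (1 symbol, 4 ε)
  c*·b : 7 transitions (2 symbol, 5 ε)
  (c*·b)* : 11 transitions (2 symbol, 9 ε)
  b·(c*·b)* : 13 transitions (3 symbol, 10 ε)
  (b·(c*·b)*)* : 17 transitions (3 symbol, 14 ε)
  c·b : 3 transitions (2 symbol, 1 ε)
  b|c·b : 8 transitions (3 symbol, 5 ε)
  (b|c·b)? : 11 transitions (3 symbol, 8 ε)
  (b·(c*·b)*)*·(b|c·b)? : 29 transitions (6 symbol, 23 ε)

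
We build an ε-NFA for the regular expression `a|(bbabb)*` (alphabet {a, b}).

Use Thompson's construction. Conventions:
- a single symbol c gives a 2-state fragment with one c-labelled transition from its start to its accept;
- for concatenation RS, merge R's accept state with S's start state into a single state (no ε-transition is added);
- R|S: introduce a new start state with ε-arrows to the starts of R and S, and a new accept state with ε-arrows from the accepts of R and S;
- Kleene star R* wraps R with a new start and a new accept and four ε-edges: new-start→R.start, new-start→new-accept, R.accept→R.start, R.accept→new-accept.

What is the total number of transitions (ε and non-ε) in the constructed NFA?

14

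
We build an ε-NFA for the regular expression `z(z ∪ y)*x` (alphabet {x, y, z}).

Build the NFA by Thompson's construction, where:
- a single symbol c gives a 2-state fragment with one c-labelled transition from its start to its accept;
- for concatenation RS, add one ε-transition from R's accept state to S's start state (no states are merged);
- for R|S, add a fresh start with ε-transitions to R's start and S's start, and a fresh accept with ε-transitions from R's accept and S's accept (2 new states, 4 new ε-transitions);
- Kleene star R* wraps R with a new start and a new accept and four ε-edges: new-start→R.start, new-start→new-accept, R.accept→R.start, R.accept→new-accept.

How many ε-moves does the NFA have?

10

Building bottom-up:
Each of the 4 symbol leaves contributes 0 ε-transitions.
  z ∪ y → 4 ε-transitions
  (z ∪ y)* → 8 ε-transitions
  z(z ∪ y)*x → 10 ε-transitions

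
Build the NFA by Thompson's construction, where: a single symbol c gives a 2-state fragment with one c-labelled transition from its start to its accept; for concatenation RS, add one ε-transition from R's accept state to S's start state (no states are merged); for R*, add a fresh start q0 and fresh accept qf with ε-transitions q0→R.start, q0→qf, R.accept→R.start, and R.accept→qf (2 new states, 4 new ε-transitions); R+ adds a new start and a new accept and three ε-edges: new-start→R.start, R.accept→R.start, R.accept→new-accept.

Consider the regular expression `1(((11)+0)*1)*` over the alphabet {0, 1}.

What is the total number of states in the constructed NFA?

16

Per subexpression:
Each of the 5 symbol leaves contributes a 2-state fragment.
  11 → 4 states
  (11)+ → 6 states
  (11)+0 → 8 states
  ((11)+0)* → 10 states
  ((11)+0)*1 → 12 states
  (((11)+0)*1)* → 14 states
  1(((11)+0)*1)* → 16 states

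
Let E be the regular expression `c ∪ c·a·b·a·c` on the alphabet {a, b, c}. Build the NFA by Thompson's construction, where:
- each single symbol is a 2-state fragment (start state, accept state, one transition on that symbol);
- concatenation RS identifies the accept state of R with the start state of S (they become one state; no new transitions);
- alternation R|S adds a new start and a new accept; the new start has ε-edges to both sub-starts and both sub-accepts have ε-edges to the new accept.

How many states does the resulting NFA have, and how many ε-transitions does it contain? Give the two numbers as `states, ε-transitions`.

10, 4

By structural recursion:
Each of the 6 symbol leaves contributes 2 states and 0 ε-transitions.
  c·a·b·a·c : 6 states, 0 ε-transitions
  c ∪ c·a·b·a·c : 10 states, 4 ε-transitions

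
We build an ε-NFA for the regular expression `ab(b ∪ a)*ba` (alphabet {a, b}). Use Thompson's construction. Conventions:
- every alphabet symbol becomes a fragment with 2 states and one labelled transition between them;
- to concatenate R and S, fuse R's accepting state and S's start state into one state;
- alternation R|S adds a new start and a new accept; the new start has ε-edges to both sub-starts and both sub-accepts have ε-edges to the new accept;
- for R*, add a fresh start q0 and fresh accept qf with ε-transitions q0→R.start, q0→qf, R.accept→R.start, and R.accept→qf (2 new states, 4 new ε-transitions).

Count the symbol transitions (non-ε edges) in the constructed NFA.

Recursing over subexpressions:
Each of the 6 symbol leaves contributes exactly 1 symbol transition.
  b ∪ a → 2 symbol transitions
  (b ∪ a)* → 2 symbol transitions
  ab(b ∪ a)*ba → 6 symbol transitions

6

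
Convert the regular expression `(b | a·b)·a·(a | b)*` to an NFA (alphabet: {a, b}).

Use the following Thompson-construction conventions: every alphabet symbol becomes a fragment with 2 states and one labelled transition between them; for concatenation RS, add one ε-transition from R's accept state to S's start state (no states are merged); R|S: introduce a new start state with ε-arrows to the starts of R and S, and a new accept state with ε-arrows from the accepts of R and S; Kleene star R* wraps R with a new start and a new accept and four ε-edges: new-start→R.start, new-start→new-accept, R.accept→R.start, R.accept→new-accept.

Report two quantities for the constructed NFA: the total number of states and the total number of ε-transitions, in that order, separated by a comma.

Recursing over subexpressions:
Each of the 6 symbol leaves contributes 2 states and 0 ε-transitions.
  a·b → 4 states, 1 ε-transition
  b | a·b → 8 states, 5 ε-transitions
  a | b → 6 states, 4 ε-transitions
  (a | b)* → 8 states, 8 ε-transitions
  (b | a·b)·a·(a | b)* → 18 states, 15 ε-transitions

18, 15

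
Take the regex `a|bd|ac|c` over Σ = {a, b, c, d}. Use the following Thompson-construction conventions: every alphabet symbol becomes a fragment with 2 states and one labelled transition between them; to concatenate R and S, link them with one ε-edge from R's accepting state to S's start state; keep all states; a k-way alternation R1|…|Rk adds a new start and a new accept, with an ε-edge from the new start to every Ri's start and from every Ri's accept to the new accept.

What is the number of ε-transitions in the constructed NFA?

10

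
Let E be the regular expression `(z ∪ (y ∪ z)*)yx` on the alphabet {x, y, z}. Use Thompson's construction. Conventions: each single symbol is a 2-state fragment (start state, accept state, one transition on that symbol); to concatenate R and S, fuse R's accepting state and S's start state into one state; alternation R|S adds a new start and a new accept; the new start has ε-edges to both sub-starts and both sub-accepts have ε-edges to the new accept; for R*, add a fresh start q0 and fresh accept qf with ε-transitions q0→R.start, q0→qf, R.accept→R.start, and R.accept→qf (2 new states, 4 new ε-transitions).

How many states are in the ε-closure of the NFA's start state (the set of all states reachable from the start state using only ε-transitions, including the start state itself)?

Compute the ε-closure size of each fragment's start state recursively; a symbol fragment's start has no outgoing ε-edge, so its closure is just itself (size 1).
  y ∪ z — C = 1 + 1 + 1 = 3 (the new accept is not ε-reachable since no branch accepts ε)
  (y ∪ z)* — C = 1 (new start) + 3 (body) + 1 (new accept) = 5
  z ∪ (y ∪ z)* — C = 1 (new start) + (1 + 5) + 1 (new accept, since some branch ε-reaches its own accept) = 8
  (z ∪ (y ∪ z)*)yx — the left operand accepts ε, so the closure extends into the next operand (the shared merged state is already counted); C = 8 + (1−1) = 8

8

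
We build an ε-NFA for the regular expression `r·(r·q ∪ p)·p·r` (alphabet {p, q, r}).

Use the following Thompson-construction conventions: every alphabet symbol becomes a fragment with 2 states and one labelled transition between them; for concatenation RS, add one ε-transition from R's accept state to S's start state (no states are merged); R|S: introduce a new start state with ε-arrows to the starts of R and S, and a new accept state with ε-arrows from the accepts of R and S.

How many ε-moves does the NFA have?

By structural recursion:
Each of the 6 symbol leaves contributes 0 ε-transitions.
  r·q — 1 ε-transition
  r·q ∪ p — 5 ε-transitions
  r·(r·q ∪ p)·p·r — 8 ε-transitions

8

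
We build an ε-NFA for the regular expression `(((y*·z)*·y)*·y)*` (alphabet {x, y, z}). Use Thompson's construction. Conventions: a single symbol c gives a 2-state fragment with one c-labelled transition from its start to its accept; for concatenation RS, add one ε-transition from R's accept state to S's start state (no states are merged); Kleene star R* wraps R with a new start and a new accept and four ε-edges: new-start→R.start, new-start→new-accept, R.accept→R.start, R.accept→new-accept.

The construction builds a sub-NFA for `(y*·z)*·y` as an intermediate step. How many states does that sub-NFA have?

10

Fragment for `(y*·z)*·y`:
Each of the 3 symbol leaves contributes a 2-state fragment.
  y* = 4 states
  y*·z = 6 states
  (y*·z)* = 8 states
  (y*·z)*·y = 10 states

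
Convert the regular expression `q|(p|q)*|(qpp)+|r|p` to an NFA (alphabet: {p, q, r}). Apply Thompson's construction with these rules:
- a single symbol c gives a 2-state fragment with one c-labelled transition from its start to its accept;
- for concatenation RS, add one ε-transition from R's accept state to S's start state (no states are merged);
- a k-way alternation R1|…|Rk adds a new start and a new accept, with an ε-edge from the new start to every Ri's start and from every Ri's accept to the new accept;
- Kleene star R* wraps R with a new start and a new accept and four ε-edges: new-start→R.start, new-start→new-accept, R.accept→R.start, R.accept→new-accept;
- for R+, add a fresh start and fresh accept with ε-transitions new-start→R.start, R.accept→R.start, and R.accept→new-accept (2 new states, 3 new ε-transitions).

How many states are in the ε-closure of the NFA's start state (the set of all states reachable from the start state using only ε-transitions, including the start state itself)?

12

Compute the ε-closure size of each fragment's start state recursively; a symbol fragment's start has no outgoing ε-edge, so its closure is just itself (size 1).
  p|q → |closure| = 1 + 1 + 1 = 3 (the new accept is not ε-reachable since no branch accepts ε)
  (p|q)* → the star's fresh start ε-reaches both the body's start and the fresh accept: |closure| = 2 + 3 = 5
  qpp → same as the first factor's closure: |closure| = 1
  (qpp)+ → |closure| = 1 + 1 = 2 (the body doesn't accept ε, so the new accept is not reached)
  q|(p|q)*|(qpp)+|r|p → new start ε-reaches every alternative's start; at least one alternative accepts ε, so the union's new accept is reached too: |closure| = 1 + 1 + 5 + 2 + 1 + 1 + 1 = 12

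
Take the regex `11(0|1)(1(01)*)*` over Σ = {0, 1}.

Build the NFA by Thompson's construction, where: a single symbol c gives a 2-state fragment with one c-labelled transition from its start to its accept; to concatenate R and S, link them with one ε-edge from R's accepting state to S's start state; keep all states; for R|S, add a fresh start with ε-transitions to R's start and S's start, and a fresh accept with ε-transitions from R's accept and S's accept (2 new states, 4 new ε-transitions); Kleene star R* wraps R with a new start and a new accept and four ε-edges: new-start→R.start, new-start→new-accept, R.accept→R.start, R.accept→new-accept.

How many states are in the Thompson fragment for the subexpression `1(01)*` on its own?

Fragment for `1(01)*`:
Each of the 3 symbol leaves contributes a 2-state fragment.
  01 — 4 states
  (01)* — 6 states
  1(01)* — 8 states

8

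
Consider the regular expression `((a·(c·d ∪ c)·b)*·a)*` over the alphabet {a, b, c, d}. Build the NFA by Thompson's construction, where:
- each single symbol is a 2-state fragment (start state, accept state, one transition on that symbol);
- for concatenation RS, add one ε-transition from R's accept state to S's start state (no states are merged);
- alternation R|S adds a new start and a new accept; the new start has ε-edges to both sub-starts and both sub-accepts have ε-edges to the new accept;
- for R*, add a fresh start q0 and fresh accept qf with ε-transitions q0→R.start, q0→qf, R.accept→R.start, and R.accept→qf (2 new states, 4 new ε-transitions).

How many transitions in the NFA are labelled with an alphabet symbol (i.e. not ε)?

6

Per subexpression:
Each of the 6 symbol leaves contributes exactly 1 symbol transition.
  c·d — 2 symbol transitions
  c·d ∪ c — 3 symbol transitions
  a·(c·d ∪ c)·b — 5 symbol transitions
  (a·(c·d ∪ c)·b)* — 5 symbol transitions
  (a·(c·d ∪ c)·b)*·a — 6 symbol transitions
  ((a·(c·d ∪ c)·b)*·a)* — 6 symbol transitions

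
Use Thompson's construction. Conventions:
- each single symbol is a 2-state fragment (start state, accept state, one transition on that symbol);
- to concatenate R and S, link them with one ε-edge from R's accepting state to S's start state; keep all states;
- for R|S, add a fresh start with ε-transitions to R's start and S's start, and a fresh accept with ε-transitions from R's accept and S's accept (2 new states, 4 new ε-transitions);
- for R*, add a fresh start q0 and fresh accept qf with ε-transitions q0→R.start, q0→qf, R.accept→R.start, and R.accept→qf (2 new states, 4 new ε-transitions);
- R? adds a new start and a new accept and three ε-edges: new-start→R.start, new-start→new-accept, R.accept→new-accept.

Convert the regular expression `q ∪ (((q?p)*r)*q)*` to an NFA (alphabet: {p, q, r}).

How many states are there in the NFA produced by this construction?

20

By structural recursion:
Each of the 5 symbol leaves contributes a 2-state fragment.
  q? = 4 states
  q?p = 6 states
  (q?p)* = 8 states
  (q?p)*r = 10 states
  ((q?p)*r)* = 12 states
  ((q?p)*r)*q = 14 states
  (((q?p)*r)*q)* = 16 states
  q ∪ (((q?p)*r)*q)* = 20 states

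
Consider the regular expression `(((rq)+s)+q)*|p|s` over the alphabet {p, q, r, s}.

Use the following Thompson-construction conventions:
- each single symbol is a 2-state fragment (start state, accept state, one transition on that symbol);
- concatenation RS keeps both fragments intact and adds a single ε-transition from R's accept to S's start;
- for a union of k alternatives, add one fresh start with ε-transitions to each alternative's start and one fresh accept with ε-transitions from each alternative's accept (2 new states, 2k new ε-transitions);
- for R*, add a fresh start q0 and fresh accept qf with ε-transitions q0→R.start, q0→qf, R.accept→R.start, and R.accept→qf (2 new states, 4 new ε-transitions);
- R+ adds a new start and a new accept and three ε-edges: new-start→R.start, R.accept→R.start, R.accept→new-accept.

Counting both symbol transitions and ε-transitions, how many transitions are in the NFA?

Per subexpression:
Each of the 6 symbol leaves contributes 1 transition (1 symbol, 0 ε).
  rq : 3 transitions (2 symbol, 1 ε)
  (rq)+ : 6 transitions (2 symbol, 4 ε)
  (rq)+s : 8 transitions (3 symbol, 5 ε)
  ((rq)+s)+ : 11 transitions (3 symbol, 8 ε)
  ((rq)+s)+q : 13 transitions (4 symbol, 9 ε)
  (((rq)+s)+q)* : 17 transitions (4 symbol, 13 ε)
  (((rq)+s)+q)*|p|s : 25 transitions (6 symbol, 19 ε)

25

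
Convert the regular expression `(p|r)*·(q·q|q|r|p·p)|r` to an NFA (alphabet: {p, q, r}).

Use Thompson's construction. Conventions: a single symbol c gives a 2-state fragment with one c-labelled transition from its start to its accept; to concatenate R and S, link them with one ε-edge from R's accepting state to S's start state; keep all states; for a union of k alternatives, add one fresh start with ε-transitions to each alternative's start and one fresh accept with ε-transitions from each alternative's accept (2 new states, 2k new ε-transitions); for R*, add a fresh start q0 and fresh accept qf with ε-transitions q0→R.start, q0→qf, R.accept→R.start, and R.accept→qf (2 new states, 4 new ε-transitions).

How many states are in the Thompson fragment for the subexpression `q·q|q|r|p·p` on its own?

Fragment for `q·q|q|r|p·p`:
Each of the 6 symbol leaves contributes a 2-state fragment.
  q·q → 4 states
  p·p → 4 states
  q·q|q|r|p·p → 14 states

14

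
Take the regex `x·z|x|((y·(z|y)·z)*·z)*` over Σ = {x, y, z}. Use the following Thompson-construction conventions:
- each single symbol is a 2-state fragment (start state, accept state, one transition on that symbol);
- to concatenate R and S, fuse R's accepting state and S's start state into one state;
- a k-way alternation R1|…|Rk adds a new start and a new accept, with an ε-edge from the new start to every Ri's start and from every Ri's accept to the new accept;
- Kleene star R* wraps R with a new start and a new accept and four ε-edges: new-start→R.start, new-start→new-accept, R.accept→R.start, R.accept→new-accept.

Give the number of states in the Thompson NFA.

20

Bottom-up over the parse tree:
Each of the 8 symbol leaves contributes a 2-state fragment.
  x·z : 3 states
  z|y : 6 states
  y·(z|y)·z : 8 states
  (y·(z|y)·z)* : 10 states
  (y·(z|y)·z)*·z : 11 states
  ((y·(z|y)·z)*·z)* : 13 states
  x·z|x|((y·(z|y)·z)*·z)* : 20 states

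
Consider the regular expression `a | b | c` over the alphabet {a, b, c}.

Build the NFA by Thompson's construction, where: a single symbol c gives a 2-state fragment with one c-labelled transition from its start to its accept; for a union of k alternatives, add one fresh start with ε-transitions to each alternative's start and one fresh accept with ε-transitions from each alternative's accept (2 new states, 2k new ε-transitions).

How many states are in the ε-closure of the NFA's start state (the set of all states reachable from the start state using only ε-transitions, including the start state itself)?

4

Work bottom-up. For each fragment F, track |ε-closure(F.start)| and whether F's accept lies in that closure (i.e. whether F accepts ε). A single-symbol fragment has closure size 1 and does not accept ε.
  a | b | c : |ε-closure| = 1 + 1 + 1 + 1 = 4 (the new accept is not ε-reachable since no branch accepts ε)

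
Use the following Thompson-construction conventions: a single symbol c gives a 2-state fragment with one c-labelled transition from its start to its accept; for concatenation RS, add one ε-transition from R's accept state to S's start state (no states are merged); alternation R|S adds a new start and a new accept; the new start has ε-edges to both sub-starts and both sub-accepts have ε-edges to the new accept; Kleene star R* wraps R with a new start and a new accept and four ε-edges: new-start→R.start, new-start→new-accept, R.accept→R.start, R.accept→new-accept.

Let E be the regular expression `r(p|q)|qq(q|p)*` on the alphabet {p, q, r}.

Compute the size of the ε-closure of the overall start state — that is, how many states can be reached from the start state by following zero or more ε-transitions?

Let C(F) = |ε-closure(F.start)| within fragment F, and note whether F accepts ε. Symbol fragments have C = 1 and do not accept ε. Then:
  p|q : |closure| = 1 + 1 + 1 = 3 (the new accept is not ε-reachable since no branch accepts ε)
  r(p|q) : |closure| equals the left operand's closure size = 1 (its accept is not ε-reachable, so the closure stops there)
  q|p : new start ε-reaches every alternative's start; none of them accept ε, so the new accept is not reached: |closure| = 1 + 1 + 1 = 3
  (q|p)* : new start has ε-edges to the inner start and to the new accept, so |closure| = 2 + 3 = 5
  qq(q|p)* : same as the first factor's closure: |closure| = 1
  r(p|q)|qq(q|p)* : new start ε-reaches every alternative's start; none of them accept ε, so the new accept is not reached: |closure| = 1 + 1 + 1 = 3

3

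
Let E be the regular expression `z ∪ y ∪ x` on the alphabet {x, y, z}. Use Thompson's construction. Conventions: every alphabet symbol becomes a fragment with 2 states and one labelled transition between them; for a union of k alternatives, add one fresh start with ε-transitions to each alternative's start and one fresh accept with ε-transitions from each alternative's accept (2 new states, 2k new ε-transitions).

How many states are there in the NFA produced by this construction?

Bottom-up over the parse tree:
Each of the 3 symbol leaves contributes a 2-state fragment.
  z ∪ y ∪ x : 8 states

8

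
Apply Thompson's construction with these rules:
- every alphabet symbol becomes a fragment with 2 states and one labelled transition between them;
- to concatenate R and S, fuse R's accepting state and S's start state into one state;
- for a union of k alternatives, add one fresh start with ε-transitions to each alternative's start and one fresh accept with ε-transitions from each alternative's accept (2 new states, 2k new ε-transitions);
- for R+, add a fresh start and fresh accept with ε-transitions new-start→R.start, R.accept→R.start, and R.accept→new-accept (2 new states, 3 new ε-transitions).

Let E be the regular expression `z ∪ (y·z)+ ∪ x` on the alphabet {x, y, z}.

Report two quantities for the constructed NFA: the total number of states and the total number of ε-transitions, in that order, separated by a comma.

11, 9

Bottom-up over the parse tree:
Each of the 4 symbol leaves contributes 2 states and 0 ε-transitions.
  y·z → 3 states, 0 ε-transitions
  (y·z)+ → 5 states, 3 ε-transitions
  z ∪ (y·z)+ ∪ x → 11 states, 9 ε-transitions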